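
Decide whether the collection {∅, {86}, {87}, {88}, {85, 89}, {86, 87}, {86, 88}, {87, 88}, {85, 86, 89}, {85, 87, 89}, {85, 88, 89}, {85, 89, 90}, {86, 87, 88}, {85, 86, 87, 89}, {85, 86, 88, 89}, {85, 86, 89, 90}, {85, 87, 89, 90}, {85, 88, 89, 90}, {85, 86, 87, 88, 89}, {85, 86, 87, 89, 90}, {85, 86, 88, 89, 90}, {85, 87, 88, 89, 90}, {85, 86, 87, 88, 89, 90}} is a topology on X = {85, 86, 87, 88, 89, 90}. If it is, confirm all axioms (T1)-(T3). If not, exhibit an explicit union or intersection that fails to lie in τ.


τ is NOT a topology on X.

Axiom (T1): ∅ ∈ τ? Yes; X ∈ τ? Yes.
Axiom (T2/T3): check pairwise unions and intersections of members of τ.
Counterexample for (T2): {87} ∪ {85, 88, 89} = {85, 87, 88, 89} ∉ τ. Therefore τ is NOT a topology.


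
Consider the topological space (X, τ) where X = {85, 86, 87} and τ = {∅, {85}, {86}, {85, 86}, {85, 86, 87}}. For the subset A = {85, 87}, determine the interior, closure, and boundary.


int(A) = {85}, cl(A) = {85, 87}, ∂A = {87}.

Closed sets in (X, τ) are complements of opens:
  closed(X, τ) = {∅, {87}, {85, 87}, {86, 87}, {85, 86, 87}}.
int(A) = ⋃ {U ∈ τ : U ⊆ A}. Opens contained in A: ∅, {85}.
Taking the union of these: int(A) = {85}.
cl(A) = ⋂ {C closed : A ⊆ C}. Closed sets containing A: {85, 87}, {85, 86, 87}.
Intersecting these: cl(A) = {85, 87}.
∂A = cl(A) ∖ int(A) = {85, 87} ∖ {85} = {87}.


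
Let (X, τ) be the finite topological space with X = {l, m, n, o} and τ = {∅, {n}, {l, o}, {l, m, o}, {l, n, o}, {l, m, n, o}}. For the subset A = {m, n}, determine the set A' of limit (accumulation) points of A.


A' = ∅

For each x ∈ X, list the open sets U ∈ τ with x ∈ U, then check whether U ∩ (A ∖ {x}) ≠ ∅ for every such U.
  x = l: open {l, o} ∋ x has {l, o} ∩ (A ∖ {l}) = ∅, so x is NOT a limit point.
  x = m: open {l, m, o} ∋ x has {l, m, o} ∩ (A ∖ {m}) = ∅, so x is NOT a limit point.
  x = n: open {n} ∋ x has {n} ∩ (A ∖ {n}) = ∅, so x is NOT a limit point.
  x = o: open {l, o} ∋ x has {l, o} ∩ (A ∖ {o}) = ∅, so x is NOT a limit point.
Collecting: A' = ∅.


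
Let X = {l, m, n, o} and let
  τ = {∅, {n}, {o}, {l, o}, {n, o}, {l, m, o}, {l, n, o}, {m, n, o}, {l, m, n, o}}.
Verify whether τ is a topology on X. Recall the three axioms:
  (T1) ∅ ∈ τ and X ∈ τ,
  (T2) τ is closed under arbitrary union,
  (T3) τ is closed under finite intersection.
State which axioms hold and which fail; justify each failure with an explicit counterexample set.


τ is NOT a topology on X.

Axiom (T1): ∅ ∈ τ? Yes; X ∈ τ? Yes.
Axiom (T2/T3): check pairwise unions and intersections of members of τ.
Counterexample for (T3): {l, m, o} ∩ {m, n, o} = {m, o} ∉ τ. Therefore τ is NOT a topology.


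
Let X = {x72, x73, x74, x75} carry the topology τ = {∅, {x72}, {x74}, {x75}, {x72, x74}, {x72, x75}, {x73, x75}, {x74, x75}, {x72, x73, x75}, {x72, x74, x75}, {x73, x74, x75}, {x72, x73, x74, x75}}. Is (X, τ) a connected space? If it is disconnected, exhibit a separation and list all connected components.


(X, τ) is disconnected; components = [{x72}, {x74}, {x73, x75}].

Find clopen sets (U ∈ τ with X ∖ U ∈ τ):
  U = ∅, X ∖ U = {x72, x73, x74, x75} — both open, so U is clopen.
  U = {x72}, X ∖ U = {x73, x74, x75} — both open, so U is clopen.
  U = {x74}, X ∖ U = {x72, x73, x75} — both open, so U is clopen.
  U = {x72, x74}, X ∖ U = {x73, x75} — both open, so U is clopen.
  U = {x73, x75}, X ∖ U = {x72, x74} — both open, so U is clopen.
  U = {x72, x73, x75}, X ∖ U = {x74} — both open, so U is clopen.
  U = {x73, x74, x75}, X ∖ U = {x72} — both open, so U is clopen.
  U = {x72, x73, x74, x75}, X ∖ U = ∅ — both open, so U is clopen.
Nontrivial clopen(s) exist: e.g. {x73, x74, x75}. So (X, τ) is disconnected.
Compute connected components by grouping points that agree on all clopens:
  component: {x72}
  component: {x74}
  component: {x73, x75}


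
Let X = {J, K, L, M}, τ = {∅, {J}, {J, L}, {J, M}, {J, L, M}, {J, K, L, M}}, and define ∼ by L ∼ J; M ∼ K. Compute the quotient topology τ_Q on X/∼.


X/∼ = {[J=L], [K=M]}; |τ_Q| = 3.

Equivalence classes: [J=L], [K=M].
Quotient map π: X → X/∼ sends J ↦ [J=L], K ↦ [K=M], L ↦ [J=L], M ↦ [K=M].
For each subset V ⊆ X/∼, compute π^{-1}(V) ⊆ X and check whether π^{-1}(V) ∈ τ. V is open in τ_Q iff π^{-1}(V) ∈ τ.
  V = {}: π^{-1}(V) = ∅ ∈ τ ✓.
  V = {[J=L]}: π^{-1}(V) = {J, L} ∈ τ ✓.
  V = {[K=M]}: π^{-1}(V) = {K, M} ∉ τ ✗.
  V = {[J=L], [K=M]}: π^{-1}(V) = {J, K, L, M} ∈ τ ✓.
Open sets in the quotient: τ_Q = {{}, {[J=L]}, {[J=L], [K=M]}} (3 elements).


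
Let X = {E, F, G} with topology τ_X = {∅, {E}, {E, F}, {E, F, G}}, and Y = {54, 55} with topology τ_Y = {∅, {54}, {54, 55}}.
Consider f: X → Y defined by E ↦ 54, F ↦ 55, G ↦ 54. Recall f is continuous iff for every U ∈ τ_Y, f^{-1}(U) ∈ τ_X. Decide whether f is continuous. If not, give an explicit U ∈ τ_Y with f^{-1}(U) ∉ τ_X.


f is NOT continuous.

Compute f^{-1}(U) for each U ∈ τ_Y:
  U = ∅: f^{-1}(U) = ∅ ∈ τ_X ✓.
  U = {54}: f^{-1}(U) = {E, G} ∉ τ_X ✗.
  U = {54, 55}: f^{-1}(U) = {E, F, G} ∈ τ_X ✓.
Found U = {54} with f^{-1}(U) = {E, G} not in τ_X. Therefore f is NOT continuous.


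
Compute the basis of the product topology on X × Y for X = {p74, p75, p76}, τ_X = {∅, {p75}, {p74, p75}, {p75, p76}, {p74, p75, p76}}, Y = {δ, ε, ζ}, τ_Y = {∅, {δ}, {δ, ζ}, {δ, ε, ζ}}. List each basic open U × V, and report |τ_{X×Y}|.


Basis B = {∅ × ∅, {p75} × {δ}, {p74, p75} × {δ}, {p75} × {δ, ζ}, {p75, p76} × {δ}, {p74, p75, p76} × {δ}, {p75} × {δ, ε, ζ}, {p74, p75} × {δ, ζ}, {p75, p76} × {δ, ζ}, {p74, p75} × {δ, ε, ζ}, {p74, p75, p76} × {δ, ζ}, {p75, p76} × {δ, ε, ζ}, {p74, p75, p76} × {δ, ε, ζ}}; |τ_{X×Y}| = 30.

Enumerate products U × V with U ∈ τ_X, V ∈ τ_Y (deduplicated):
  ∅ × ∅ = {} (∅)
  {p75} × {δ} = {(p75,δ)}
  {p74, p75} × {δ} = {(p74,δ), (p75,δ)}
  {p75} × {δ, ζ} = {(p75,δ), (p75,ζ)}
  {p75, p76} × {δ} = {(p75,δ), (p76,δ)}
  {p74, p75, p76} × {δ} = {(p74,δ), (p75,δ), (p76,δ)}
  {p75} × {δ, ε, ζ} = {(p75,δ), (p75,ε), (p75,ζ)}
  {p74, p75} × {δ, ζ} = {(p74,δ), (p74,ζ), (p75,δ), (p75,ζ)}
  {p75, p76} × {δ, ζ} = {(p75,δ), (p75,ζ), (p76,δ), (p76,ζ)}
  {p74, p75} × {δ, ε, ζ} = {(p74,δ), (p74,ε), (p74,ζ), (p75,δ), (p75,ε), (p75,ζ)}
  {p74, p75, p76} × {δ, ζ} = {(p74,δ), (p74,ζ), (p75,δ), (p75,ζ), (p76,δ), (p76,ζ)}
  {p75, p76} × {δ, ε, ζ} = {(p75,δ), (p75,ε), (p75,ζ), (p76,δ), (p76,ε), (p76,ζ)}
  {p74, p75, p76} × {δ, ε, ζ} = {(p74,δ), (p74,ε), (p74,ζ), (p75,δ), (p75,ε), (p75,ζ), (p76,δ), (p76,ε), (p76,ζ)}
These 13 distinct sets form the basis B.
Close under arbitrary unions to get τ_{X×Y}; counting gives |τ_{X×Y}| = 30.


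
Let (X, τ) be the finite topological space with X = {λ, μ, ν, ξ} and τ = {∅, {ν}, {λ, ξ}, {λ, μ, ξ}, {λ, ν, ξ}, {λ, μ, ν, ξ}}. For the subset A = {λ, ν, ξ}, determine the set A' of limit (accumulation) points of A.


A' = {λ, μ, ξ}

For each x ∈ X, list the open sets U ∈ τ with x ∈ U, then check whether U ∩ (A ∖ {x}) ≠ ∅ for every such U.
  x = λ: opens ∋ x are {λ, ξ}, {λ, μ, ξ}, {λ, ν, ξ}, {λ, μ, ν, ξ}; each meets A ∖ {λ}, so x IS a limit point.
  x = μ: opens ∋ x are {λ, μ, ξ}, {λ, μ, ν, ξ}; each meets A ∖ {μ}, so x IS a limit point.
  x = ν: open {ν} ∋ x has {ν} ∩ (A ∖ {ν}) = ∅, so x is NOT a limit point.
  x = ξ: opens ∋ x are {λ, ξ}, {λ, μ, ξ}, {λ, ν, ξ}, {λ, μ, ν, ξ}; each meets A ∖ {ξ}, so x IS a limit point.
Collecting: A' = {λ, μ, ξ}.


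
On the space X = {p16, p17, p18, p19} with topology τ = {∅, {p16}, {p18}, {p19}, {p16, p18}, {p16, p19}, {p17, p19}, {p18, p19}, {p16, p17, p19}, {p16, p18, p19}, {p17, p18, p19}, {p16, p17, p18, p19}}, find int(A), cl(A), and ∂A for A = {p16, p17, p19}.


int(A) = {p16, p17, p19}, cl(A) = {p16, p17, p19}, ∂A = ∅.

Closed sets in (X, τ) are complements of opens:
  closed(X, τ) = {∅, {p16}, {p17}, {p18}, {p16, p17}, {p16, p18}, {p17, p18}, {p17, p19}, {p16, p17, p18}, {p16, p17, p19}, {p17, p18, p19}, {p16, p17, p18, p19}}.
int(A) = ⋃ {U ∈ τ : U ⊆ A}. Opens contained in A: ∅, {p16}, {p19}, {p16, p19}, {p17, p19}, {p16, p17, p19}.
Taking the union of these: int(A) = {p16, p17, p19}.
cl(A) = ⋂ {C closed : A ⊆ C}. Closed sets containing A: {p16, p17, p19}, {p16, p17, p18, p19}.
Intersecting these: cl(A) = {p16, p17, p19}.
∂A = cl(A) ∖ int(A) = {p16, p17, p19} ∖ {p16, p17, p19} = ∅.


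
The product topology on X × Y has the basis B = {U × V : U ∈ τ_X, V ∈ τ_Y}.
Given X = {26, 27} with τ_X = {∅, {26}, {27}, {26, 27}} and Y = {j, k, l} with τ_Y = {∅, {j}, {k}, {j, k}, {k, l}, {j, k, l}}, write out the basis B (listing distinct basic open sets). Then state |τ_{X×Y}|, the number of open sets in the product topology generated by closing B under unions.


Basis B = {∅ × ∅, {26} × {j}, {26} × {k}, {27} × {j}, {27} × {k}, {26} × {j, k}, {26, 27} × {j}, {26} × {k, l}, {26, 27} × {k}, {27} × {j, k}, {27} × {k, l}, {26} × {j, k, l}, {27} × {j, k, l}, {26, 27} × {j, k}, {26, 27} × {k, l}, {26, 27} × {j, k, l}}; |τ_{X×Y}| = 36.

Enumerate products U × V with U ∈ τ_X, V ∈ τ_Y (deduplicated):
  ∅ × ∅ = {} (∅)
  {26} × {j} = {(26,j)}
  {26} × {k} = {(26,k)}
  {27} × {j} = {(27,j)}
  {27} × {k} = {(27,k)}
  {26} × {j, k} = {(26,j), (26,k)}
  {26, 27} × {j} = {(26,j), (27,j)}
  {26} × {k, l} = {(26,k), (26,l)}
  {26, 27} × {k} = {(26,k), (27,k)}
  {27} × {j, k} = {(27,j), (27,k)}
  {27} × {k, l} = {(27,k), (27,l)}
  {26} × {j, k, l} = {(26,j), (26,k), (26,l)}
  {27} × {j, k, l} = {(27,j), (27,k), (27,l)}
  {26, 27} × {j, k} = {(26,j), (26,k), (27,j), (27,k)}
  {26, 27} × {k, l} = {(26,k), (26,l), (27,k), (27,l)}
  {26, 27} × {j, k, l} = {(26,j), (26,k), (26,l), (27,j), (27,k), (27,l)}
These 16 distinct sets form the basis B.
Close under arbitrary unions to get τ_{X×Y}; counting gives |τ_{X×Y}| = 36.


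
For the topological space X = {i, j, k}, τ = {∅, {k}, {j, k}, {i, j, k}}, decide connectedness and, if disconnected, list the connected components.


(X, τ) is connected.

Find clopen sets (U ∈ τ with X ∖ U ∈ τ):
  U = ∅, X ∖ U = {i, j, k} — both open, so U is clopen.
  U = {i, j, k}, X ∖ U = ∅ — both open, so U is clopen.
Only trivial clopens (∅ and X) exist, so (X, τ) is connected.
Compute connected components by grouping points that agree on all clopens:
  component: {i, j, k}


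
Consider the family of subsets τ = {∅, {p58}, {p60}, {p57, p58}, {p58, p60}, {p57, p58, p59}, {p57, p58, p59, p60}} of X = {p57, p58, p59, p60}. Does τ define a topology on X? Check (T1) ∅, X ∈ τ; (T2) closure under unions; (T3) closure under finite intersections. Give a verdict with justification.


τ is NOT a topology on X.

Axiom (T1): ∅ ∈ τ? Yes; X ∈ τ? Yes.
Axiom (T2/T3): check pairwise unions and intersections of members of τ.
Counterexample for (T2): {p60} ∪ {p57, p58} = {p57, p58, p60} ∉ τ. Therefore τ is NOT a topology.


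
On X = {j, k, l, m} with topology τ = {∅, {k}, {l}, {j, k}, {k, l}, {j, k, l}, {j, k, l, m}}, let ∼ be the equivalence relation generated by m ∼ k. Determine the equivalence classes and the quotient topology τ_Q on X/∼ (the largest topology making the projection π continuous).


X/∼ = {[j], [k=m], [l]}; |τ_Q| = 3.

Equivalence classes: [j], [k=m], [l].
Quotient map π: X → X/∼ sends j ↦ [j], k ↦ [k=m], l ↦ [l], m ↦ [k=m].
For each subset V ⊆ X/∼, compute π^{-1}(V) ⊆ X and check whether π^{-1}(V) ∈ τ. V is open in τ_Q iff π^{-1}(V) ∈ τ.
  V = {}: π^{-1}(V) = ∅ ∈ τ ✓.
  V = {[j]}: π^{-1}(V) = {j} ∉ τ ✗.
  V = {[k=m]}: π^{-1}(V) = {k, m} ∉ τ ✗.
  V = {[j], [k=m]}: π^{-1}(V) = {j, k, m} ∉ τ ✗.
  V = {[l]}: π^{-1}(V) = {l} ∈ τ ✓.
  V = {[j], [l]}: π^{-1}(V) = {j, l} ∉ τ ✗.
  V = {[k=m], [l]}: π^{-1}(V) = {k, l, m} ∉ τ ✗.
  V = {[j], [k=m], [l]}: π^{-1}(V) = {j, k, l, m} ∈ τ ✓.
Open sets in the quotient: τ_Q = {{}, {[l]}, {[j], [k=m], [l]}} (3 elements).


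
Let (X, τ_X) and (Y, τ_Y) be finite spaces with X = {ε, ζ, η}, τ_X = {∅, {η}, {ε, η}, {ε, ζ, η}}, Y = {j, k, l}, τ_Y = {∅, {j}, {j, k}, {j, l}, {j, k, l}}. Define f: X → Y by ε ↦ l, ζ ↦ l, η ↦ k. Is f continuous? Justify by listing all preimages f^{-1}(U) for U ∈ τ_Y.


f is NOT continuous.

Compute f^{-1}(U) for each U ∈ τ_Y:
  U = ∅: f^{-1}(U) = ∅ ∈ τ_X ✓.
  U = {j}: f^{-1}(U) = ∅ ∈ τ_X ✓.
  U = {j, k}: f^{-1}(U) = {η} ∈ τ_X ✓.
  U = {j, l}: f^{-1}(U) = {ε, ζ} ∉ τ_X ✗.
  U = {j, k, l}: f^{-1}(U) = {ε, ζ, η} ∈ τ_X ✓.
Found U = {j, l} with f^{-1}(U) = {ε, ζ} not in τ_X. Therefore f is NOT continuous.


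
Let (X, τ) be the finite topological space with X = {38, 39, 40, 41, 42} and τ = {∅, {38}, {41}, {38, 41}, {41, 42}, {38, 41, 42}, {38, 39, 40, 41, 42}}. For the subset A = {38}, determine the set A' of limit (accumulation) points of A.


A' = {39, 40}

For each x ∈ X, list the open sets U ∈ τ with x ∈ U, then check whether U ∩ (A ∖ {x}) ≠ ∅ for every such U.
  x = 38: open {38} ∋ x has {38} ∩ (A ∖ {38}) = ∅, so x is NOT a limit point.
  x = 39: opens ∋ x are {38, 39, 40, 41, 42}; each meets A ∖ {39}, so x IS a limit point.
  x = 40: opens ∋ x are {38, 39, 40, 41, 42}; each meets A ∖ {40}, so x IS a limit point.
  x = 41: open {41} ∋ x has {41} ∩ (A ∖ {41}) = ∅, so x is NOT a limit point.
  x = 42: open {41, 42} ∋ x has {41, 42} ∩ (A ∖ {42}) = ∅, so x is NOT a limit point.
Collecting: A' = {39, 40}.


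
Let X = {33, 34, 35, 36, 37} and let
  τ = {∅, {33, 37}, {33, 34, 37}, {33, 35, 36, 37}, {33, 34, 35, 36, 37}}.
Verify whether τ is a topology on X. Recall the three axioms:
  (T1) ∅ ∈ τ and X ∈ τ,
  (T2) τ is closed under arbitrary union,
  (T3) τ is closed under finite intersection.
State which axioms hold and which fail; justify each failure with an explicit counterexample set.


τ IS a topology on X.

Axiom (T1): ∅ ∈ τ? Yes; X ∈ τ? Yes.
Axiom (T2/T3): check pairwise unions and intersections of members of τ.
All pairwise intersections and unions checked — each lies in τ. Therefore τ satisfies (T1), (T2), (T3): it IS a topology on X.


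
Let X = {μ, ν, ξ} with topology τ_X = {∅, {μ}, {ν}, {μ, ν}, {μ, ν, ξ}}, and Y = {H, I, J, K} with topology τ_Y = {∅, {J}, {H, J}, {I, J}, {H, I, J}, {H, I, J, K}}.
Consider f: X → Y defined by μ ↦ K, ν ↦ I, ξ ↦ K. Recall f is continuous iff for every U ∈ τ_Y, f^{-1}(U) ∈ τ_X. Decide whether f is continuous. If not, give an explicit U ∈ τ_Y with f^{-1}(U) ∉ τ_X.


f IS continuous.

Compute f^{-1}(U) for each U ∈ τ_Y:
  U = ∅: f^{-1}(U) = ∅ ∈ τ_X ✓.
  U = {J}: f^{-1}(U) = ∅ ∈ τ_X ✓.
  U = {H, J}: f^{-1}(U) = ∅ ∈ τ_X ✓.
  U = {I, J}: f^{-1}(U) = {ν} ∈ τ_X ✓.
  U = {H, I, J}: f^{-1}(U) = {ν} ∈ τ_X ✓.
  U = {H, I, J, K}: f^{-1}(U) = {μ, ν, ξ} ∈ τ_X ✓.
Every preimage lies in τ_X, so f IS continuous.


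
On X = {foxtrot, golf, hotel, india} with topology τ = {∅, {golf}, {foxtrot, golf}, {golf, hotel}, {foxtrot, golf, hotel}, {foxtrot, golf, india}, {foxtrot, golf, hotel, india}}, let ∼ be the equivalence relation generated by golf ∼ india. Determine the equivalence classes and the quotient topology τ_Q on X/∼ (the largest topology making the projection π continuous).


X/∼ = {[foxtrot], [golf=india], [hotel]}; |τ_Q| = 3.

Equivalence classes: [foxtrot], [golf=india], [hotel].
Quotient map π: X → X/∼ sends foxtrot ↦ [foxtrot], golf ↦ [golf=india], hotel ↦ [hotel], india ↦ [golf=india].
For each subset V ⊆ X/∼, compute π^{-1}(V) ⊆ X and check whether π^{-1}(V) ∈ τ. V is open in τ_Q iff π^{-1}(V) ∈ τ.
  V = {}: π^{-1}(V) = ∅ ∈ τ ✓.
  V = {[foxtrot]}: π^{-1}(V) = {foxtrot} ∉ τ ✗.
  V = {[golf=india]}: π^{-1}(V) = {golf, india} ∉ τ ✗.
  V = {[foxtrot], [golf=india]}: π^{-1}(V) = {foxtrot, golf, india} ∈ τ ✓.
  V = {[hotel]}: π^{-1}(V) = {hotel} ∉ τ ✗.
  V = {[foxtrot], [hotel]}: π^{-1}(V) = {foxtrot, hotel} ∉ τ ✗.
  V = {[golf=india], [hotel]}: π^{-1}(V) = {golf, hotel, india} ∉ τ ✗.
  V = {[foxtrot], [golf=india], [hotel]}: π^{-1}(V) = {foxtrot, golf, hotel, india} ∈ τ ✓.
Open sets in the quotient: τ_Q = {{}, {[foxtrot], [golf=india]}, {[foxtrot], [golf=india], [hotel]}} (3 elements).


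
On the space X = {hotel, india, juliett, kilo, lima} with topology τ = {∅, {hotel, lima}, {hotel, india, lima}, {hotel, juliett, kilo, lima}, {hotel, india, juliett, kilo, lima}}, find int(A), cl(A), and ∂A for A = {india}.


int(A) = ∅, cl(A) = {india}, ∂A = {india}.

Closed sets in (X, τ) are complements of opens:
  closed(X, τ) = {∅, {india}, {juliett, kilo}, {india, juliett, kilo}, {hotel, india, juliett, kilo, lima}}.
int(A) = ⋃ {U ∈ τ : U ⊆ A}. Opens contained in A: ∅.
Taking the union of these: int(A) = ∅.
cl(A) = ⋂ {C closed : A ⊆ C}. Closed sets containing A: {india}, {india, juliett, kilo}, {hotel, india, juliett, kilo, lima}.
Intersecting these: cl(A) = {india}.
∂A = cl(A) ∖ int(A) = {india} ∖ ∅ = {india}.


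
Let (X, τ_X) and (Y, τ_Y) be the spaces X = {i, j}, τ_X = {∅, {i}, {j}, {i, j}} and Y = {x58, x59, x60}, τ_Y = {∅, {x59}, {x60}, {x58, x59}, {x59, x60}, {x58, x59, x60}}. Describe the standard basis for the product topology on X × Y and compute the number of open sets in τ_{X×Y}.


Basis B = {∅ × ∅, {i} × {x59}, {i} × {x60}, {j} × {x59}, {j} × {x60}, {i} × {x58, x59}, {i} × {x59, x60}, {i, j} × {x59}, {i, j} × {x60}, {j} × {x58, x59}, {j} × {x59, x60}, {i} × {x58, x59, x60}, {j} × {x58, x59, x60}, {i, j} × {x58, x59}, {i, j} × {x59, x60}, {i, j} × {x58, x59, x60}}; |τ_{X×Y}| = 36.

Enumerate products U × V with U ∈ τ_X, V ∈ τ_Y (deduplicated):
  ∅ × ∅ = {} (∅)
  {i} × {x59} = {(i,x59)}
  {i} × {x60} = {(i,x60)}
  {j} × {x59} = {(j,x59)}
  {j} × {x60} = {(j,x60)}
  {i} × {x58, x59} = {(i,x58), (i,x59)}
  {i} × {x59, x60} = {(i,x59), (i,x60)}
  {i, j} × {x59} = {(i,x59), (j,x59)}
  {i, j} × {x60} = {(i,x60), (j,x60)}
  {j} × {x58, x59} = {(j,x58), (j,x59)}
  {j} × {x59, x60} = {(j,x59), (j,x60)}
  {i} × {x58, x59, x60} = {(i,x58), (i,x59), (i,x60)}
  {j} × {x58, x59, x60} = {(j,x58), (j,x59), (j,x60)}
  {i, j} × {x58, x59} = {(i,x58), (i,x59), (j,x58), (j,x59)}
  {i, j} × {x59, x60} = {(i,x59), (i,x60), (j,x59), (j,x60)}
  {i, j} × {x58, x59, x60} = {(i,x58), (i,x59), (i,x60), (j,x58), (j,x59), (j,x60)}
These 16 distinct sets form the basis B.
Close under arbitrary unions to get τ_{X×Y}; counting gives |τ_{X×Y}| = 36.


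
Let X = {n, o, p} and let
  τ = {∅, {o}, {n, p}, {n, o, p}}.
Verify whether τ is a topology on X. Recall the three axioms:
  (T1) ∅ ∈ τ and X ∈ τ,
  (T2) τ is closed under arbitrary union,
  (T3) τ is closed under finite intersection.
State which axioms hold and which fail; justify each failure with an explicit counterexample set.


τ IS a topology on X.

Axiom (T1): ∅ ∈ τ? Yes; X ∈ τ? Yes.
Axiom (T2/T3): check pairwise unions and intersections of members of τ.
All pairwise intersections and unions checked — each lies in τ. Therefore τ satisfies (T1), (T2), (T3): it IS a topology on X.


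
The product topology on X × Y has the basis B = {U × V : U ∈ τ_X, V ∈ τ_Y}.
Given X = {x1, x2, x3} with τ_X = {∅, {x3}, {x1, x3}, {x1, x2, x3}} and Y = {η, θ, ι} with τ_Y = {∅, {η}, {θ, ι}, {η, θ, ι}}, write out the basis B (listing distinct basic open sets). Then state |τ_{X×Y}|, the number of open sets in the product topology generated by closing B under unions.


Basis B = {∅ × ∅, {x3} × {η}, {x1, x3} × {η}, {x3} × {θ, ι}, {x1, x2, x3} × {η}, {x3} × {η, θ, ι}, {x1, x3} × {θ, ι}, {x1, x3} × {η, θ, ι}, {x1, x2, x3} × {θ, ι}, {x1, x2, x3} × {η, θ, ι}}; |τ_{X×Y}| = 16.

Enumerate products U × V with U ∈ τ_X, V ∈ τ_Y (deduplicated):
  ∅ × ∅ = {} (∅)
  {x3} × {η} = {(x3,η)}
  {x1, x3} × {η} = {(x1,η), (x3,η)}
  {x3} × {θ, ι} = {(x3,θ), (x3,ι)}
  {x1, x2, x3} × {η} = {(x1,η), (x2,η), (x3,η)}
  {x3} × {η, θ, ι} = {(x3,η), (x3,θ), (x3,ι)}
  {x1, x3} × {θ, ι} = {(x1,θ), (x1,ι), (x3,θ), (x3,ι)}
  {x1, x3} × {η, θ, ι} = {(x1,η), (x1,θ), (x1,ι), (x3,η), (x3,θ), (x3,ι)}
  {x1, x2, x3} × {θ, ι} = {(x1,θ), (x1,ι), (x2,θ), (x2,ι), (x3,θ), (x3,ι)}
  {x1, x2, x3} × {η, θ, ι} = {(x1,η), (x1,θ), (x1,ι), (x2,η), (x2,θ), (x2,ι), (x3,η), (x3,θ), (x3,ι)}
These 10 distinct sets form the basis B.
Close under arbitrary unions to get τ_{X×Y}; counting gives |τ_{X×Y}| = 16.


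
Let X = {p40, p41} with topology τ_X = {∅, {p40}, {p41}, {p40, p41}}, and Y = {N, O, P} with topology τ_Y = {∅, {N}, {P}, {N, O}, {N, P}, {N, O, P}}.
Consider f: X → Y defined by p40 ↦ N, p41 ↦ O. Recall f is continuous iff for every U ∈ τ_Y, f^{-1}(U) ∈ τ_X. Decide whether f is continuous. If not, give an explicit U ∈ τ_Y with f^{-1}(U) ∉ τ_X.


f IS continuous.

Compute f^{-1}(U) for each U ∈ τ_Y:
  U = ∅: f^{-1}(U) = ∅ ∈ τ_X ✓.
  U = {N}: f^{-1}(U) = {p40} ∈ τ_X ✓.
  U = {P}: f^{-1}(U) = ∅ ∈ τ_X ✓.
  U = {N, O}: f^{-1}(U) = {p40, p41} ∈ τ_X ✓.
  U = {N, P}: f^{-1}(U) = {p40} ∈ τ_X ✓.
  U = {N, O, P}: f^{-1}(U) = {p40, p41} ∈ τ_X ✓.
Every preimage lies in τ_X, so f IS continuous.


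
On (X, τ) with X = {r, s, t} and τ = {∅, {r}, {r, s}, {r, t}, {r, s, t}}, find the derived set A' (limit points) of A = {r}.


A' = {s, t}

For each x ∈ X, list the open sets U ∈ τ with x ∈ U, then check whether U ∩ (A ∖ {x}) ≠ ∅ for every such U.
  x = r: open {r} ∋ x has {r} ∩ (A ∖ {r}) = ∅, so x is NOT a limit point.
  x = s: opens ∋ x are {r, s}, {r, s, t}; each meets A ∖ {s}, so x IS a limit point.
  x = t: opens ∋ x are {r, t}, {r, s, t}; each meets A ∖ {t}, so x IS a limit point.
Collecting: A' = {s, t}.


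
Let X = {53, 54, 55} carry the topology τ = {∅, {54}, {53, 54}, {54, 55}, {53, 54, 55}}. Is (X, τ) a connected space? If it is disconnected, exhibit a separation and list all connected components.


(X, τ) is connected.

Find clopen sets (U ∈ τ with X ∖ U ∈ τ):
  U = ∅, X ∖ U = {53, 54, 55} — both open, so U is clopen.
  U = {53, 54, 55}, X ∖ U = ∅ — both open, so U is clopen.
Only trivial clopens (∅ and X) exist, so (X, τ) is connected.
Compute connected components by grouping points that agree on all clopens:
  component: {53, 54, 55}


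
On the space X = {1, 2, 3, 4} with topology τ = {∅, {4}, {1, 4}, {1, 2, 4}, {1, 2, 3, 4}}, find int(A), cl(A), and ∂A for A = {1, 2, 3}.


int(A) = ∅, cl(A) = {1, 2, 3}, ∂A = {1, 2, 3}.

Closed sets in (X, τ) are complements of opens:
  closed(X, τ) = {∅, {3}, {2, 3}, {1, 2, 3}, {1, 2, 3, 4}}.
int(A) = ⋃ {U ∈ τ : U ⊆ A}. Opens contained in A: ∅.
Taking the union of these: int(A) = ∅.
cl(A) = ⋂ {C closed : A ⊆ C}. Closed sets containing A: {1, 2, 3}, {1, 2, 3, 4}.
Intersecting these: cl(A) = {1, 2, 3}.
∂A = cl(A) ∖ int(A) = {1, 2, 3} ∖ ∅ = {1, 2, 3}.


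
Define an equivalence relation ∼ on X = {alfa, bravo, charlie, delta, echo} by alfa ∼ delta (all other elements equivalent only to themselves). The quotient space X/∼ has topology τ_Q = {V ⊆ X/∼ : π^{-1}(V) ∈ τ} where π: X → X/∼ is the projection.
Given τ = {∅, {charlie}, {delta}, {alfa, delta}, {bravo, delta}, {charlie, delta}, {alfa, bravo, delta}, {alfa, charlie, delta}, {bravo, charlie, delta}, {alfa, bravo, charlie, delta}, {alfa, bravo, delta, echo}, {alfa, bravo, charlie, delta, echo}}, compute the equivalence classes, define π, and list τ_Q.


X/∼ = {[alfa=delta], [bravo], [charlie], [echo]}; |τ_Q| = 8.

Equivalence classes: [alfa=delta], [bravo], [charlie], [echo].
Quotient map π: X → X/∼ sends alfa ↦ [alfa=delta], bravo ↦ [bravo], charlie ↦ [charlie], delta ↦ [alfa=delta], echo ↦ [echo].
For each subset V ⊆ X/∼, compute π^{-1}(V) ⊆ X and check whether π^{-1}(V) ∈ τ. V is open in τ_Q iff π^{-1}(V) ∈ τ.
  V = {}: π^{-1}(V) = ∅ ∈ τ ✓.
  V = {[alfa=delta]}: π^{-1}(V) = {alfa, delta} ∈ τ ✓.
  V = {[bravo]}: π^{-1}(V) = {bravo} ∉ τ ✗.
  V = {[alfa=delta], [bravo]}: π^{-1}(V) = {alfa, bravo, delta} ∈ τ ✓.
  V = {[charlie]}: π^{-1}(V) = {charlie} ∈ τ ✓.
  V = {[alfa=delta], [charlie]}: π^{-1}(V) = {alfa, charlie, delta} ∈ τ ✓.
  V = {[bravo], [charlie]}: π^{-1}(V) = {bravo, charlie} ∉ τ ✗.
  V = {[alfa=delta], [bravo], [charlie]}: π^{-1}(V) = {alfa, bravo, charlie, delta} ∈ τ ✓.
  V = {[echo]}: π^{-1}(V) = {echo} ∉ τ ✗.
  V = {[alfa=delta], [echo]}: π^{-1}(V) = {alfa, delta, echo} ∉ τ ✗.
  V = {[bravo], [echo]}: π^{-1}(V) = {bravo, echo} ∉ τ ✗.
  V = {[alfa=delta], [bravo], [echo]}: π^{-1}(V) = {alfa, bravo, delta, echo} ∈ τ ✓.
  V = {[charlie], [echo]}: π^{-1}(V) = {charlie, echo} ∉ τ ✗.
  V = {[alfa=delta], [charlie], [echo]}: π^{-1}(V) = {alfa, charlie, delta, echo} ∉ τ ✗.
  V = {[bravo], [charlie], [echo]}: π^{-1}(V) = {bravo, charlie, echo} ∉ τ ✗.
  V = {[alfa=delta], [bravo], [charlie], [echo]}: π^{-1}(V) = {alfa, bravo, charlie, delta, echo} ∈ τ ✓.
Open sets in the quotient: τ_Q = {{}, {[alfa=delta]}, {[alfa=delta], [bravo]}, {[charlie]}, {[alfa=delta], [charlie]}, {[alfa=delta], [bravo], [charlie]}, {[alfa=delta], [bravo], [echo]}, {[alfa=delta], [bravo], [charlie], [echo]}} (8 elements).


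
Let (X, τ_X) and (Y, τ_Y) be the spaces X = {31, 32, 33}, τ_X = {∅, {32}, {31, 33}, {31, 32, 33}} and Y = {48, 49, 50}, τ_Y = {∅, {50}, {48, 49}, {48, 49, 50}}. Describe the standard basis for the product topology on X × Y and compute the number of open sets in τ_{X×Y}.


Basis B = {∅ × ∅, {32} × {50}, {31, 33} × {50}, {32} × {48, 49}, {31, 32, 33} × {50}, {32} × {48, 49, 50}, {31, 33} × {48, 49}, {31, 33} × {48, 49, 50}, {31, 32, 33} × {48, 49}, {31, 32, 33} × {48, 49, 50}}; |τ_{X×Y}| = 16.

Enumerate products U × V with U ∈ τ_X, V ∈ τ_Y (deduplicated):
  ∅ × ∅ = {} (∅)
  {32} × {50} = {(32,50)}
  {31, 33} × {50} = {(31,50), (33,50)}
  {32} × {48, 49} = {(32,48), (32,49)}
  {31, 32, 33} × {50} = {(31,50), (32,50), (33,50)}
  {32} × {48, 49, 50} = {(32,48), (32,49), (32,50)}
  {31, 33} × {48, 49} = {(31,48), (31,49), (33,48), (33,49)}
  {31, 33} × {48, 49, 50} = {(31,48), (31,49), (31,50), (33,48), (33,49), (33,50)}
  {31, 32, 33} × {48, 49} = {(31,48), (31,49), (32,48), (32,49), (33,48), (33,49)}
  {31, 32, 33} × {48, 49, 50} = {(31,48), (31,49), (31,50), (32,48), (32,49), (32,50), (33,48), (33,49), (33,50)}
These 10 distinct sets form the basis B.
Close under arbitrary unions to get τ_{X×Y}; counting gives |τ_{X×Y}| = 16.


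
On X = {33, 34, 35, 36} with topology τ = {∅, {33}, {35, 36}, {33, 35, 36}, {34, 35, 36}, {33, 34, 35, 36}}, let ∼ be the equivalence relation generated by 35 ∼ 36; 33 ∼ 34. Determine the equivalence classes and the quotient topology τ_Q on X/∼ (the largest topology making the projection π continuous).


X/∼ = {[33=34], [35=36]}; |τ_Q| = 3.

Equivalence classes: [33=34], [35=36].
Quotient map π: X → X/∼ sends 33 ↦ [33=34], 34 ↦ [33=34], 35 ↦ [35=36], 36 ↦ [35=36].
For each subset V ⊆ X/∼, compute π^{-1}(V) ⊆ X and check whether π^{-1}(V) ∈ τ. V is open in τ_Q iff π^{-1}(V) ∈ τ.
  V = {}: π^{-1}(V) = ∅ ∈ τ ✓.
  V = {[33=34]}: π^{-1}(V) = {33, 34} ∉ τ ✗.
  V = {[35=36]}: π^{-1}(V) = {35, 36} ∈ τ ✓.
  V = {[33=34], [35=36]}: π^{-1}(V) = {33, 34, 35, 36} ∈ τ ✓.
Open sets in the quotient: τ_Q = {{}, {[35=36]}, {[33=34], [35=36]}} (3 elements).


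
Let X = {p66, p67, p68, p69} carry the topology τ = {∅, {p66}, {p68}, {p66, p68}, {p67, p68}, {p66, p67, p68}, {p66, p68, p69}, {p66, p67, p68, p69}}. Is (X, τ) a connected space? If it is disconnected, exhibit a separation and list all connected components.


(X, τ) is connected.

Find clopen sets (U ∈ τ with X ∖ U ∈ τ):
  U = ∅, X ∖ U = {p66, p67, p68, p69} — both open, so U is clopen.
  U = {p66, p67, p68, p69}, X ∖ U = ∅ — both open, so U is clopen.
Only trivial clopens (∅ and X) exist, so (X, τ) is connected.
Compute connected components by grouping points that agree on all clopens:
  component: {p66, p67, p68, p69}


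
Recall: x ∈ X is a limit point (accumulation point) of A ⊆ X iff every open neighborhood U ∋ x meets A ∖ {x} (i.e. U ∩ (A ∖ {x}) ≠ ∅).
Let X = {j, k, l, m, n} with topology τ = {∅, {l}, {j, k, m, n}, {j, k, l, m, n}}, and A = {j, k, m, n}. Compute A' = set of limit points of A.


A' = {j, k, m, n}

For each x ∈ X, list the open sets U ∈ τ with x ∈ U, then check whether U ∩ (A ∖ {x}) ≠ ∅ for every such U.
  x = j: opens ∋ x are {j, k, m, n}, {j, k, l, m, n}; each meets A ∖ {j}, so x IS a limit point.
  x = k: opens ∋ x are {j, k, m, n}, {j, k, l, m, n}; each meets A ∖ {k}, so x IS a limit point.
  x = l: open {l} ∋ x has {l} ∩ (A ∖ {l}) = ∅, so x is NOT a limit point.
  x = m: opens ∋ x are {j, k, m, n}, {j, k, l, m, n}; each meets A ∖ {m}, so x IS a limit point.
  x = n: opens ∋ x are {j, k, m, n}, {j, k, l, m, n}; each meets A ∖ {n}, so x IS a limit point.
Collecting: A' = {j, k, m, n}.


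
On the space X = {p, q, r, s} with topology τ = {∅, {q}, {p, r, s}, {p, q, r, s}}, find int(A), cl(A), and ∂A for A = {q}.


int(A) = {q}, cl(A) = {q}, ∂A = ∅.

Closed sets in (X, τ) are complements of opens:
  closed(X, τ) = {∅, {q}, {p, r, s}, {p, q, r, s}}.
int(A) = ⋃ {U ∈ τ : U ⊆ A}. Opens contained in A: ∅, {q}.
Taking the union of these: int(A) = {q}.
cl(A) = ⋂ {C closed : A ⊆ C}. Closed sets containing A: {q}, {p, q, r, s}.
Intersecting these: cl(A) = {q}.
∂A = cl(A) ∖ int(A) = {q} ∖ {q} = ∅.


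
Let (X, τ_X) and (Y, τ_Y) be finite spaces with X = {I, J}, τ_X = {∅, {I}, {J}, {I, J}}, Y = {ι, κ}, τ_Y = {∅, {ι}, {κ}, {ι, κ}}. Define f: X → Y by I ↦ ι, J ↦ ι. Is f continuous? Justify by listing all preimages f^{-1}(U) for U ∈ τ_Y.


f IS continuous.

Compute f^{-1}(U) for each U ∈ τ_Y:
  U = ∅: f^{-1}(U) = ∅ ∈ τ_X ✓.
  U = {ι}: f^{-1}(U) = {I, J} ∈ τ_X ✓.
  U = {κ}: f^{-1}(U) = ∅ ∈ τ_X ✓.
  U = {ι, κ}: f^{-1}(U) = {I, J} ∈ τ_X ✓.
Every preimage lies in τ_X, so f IS continuous.


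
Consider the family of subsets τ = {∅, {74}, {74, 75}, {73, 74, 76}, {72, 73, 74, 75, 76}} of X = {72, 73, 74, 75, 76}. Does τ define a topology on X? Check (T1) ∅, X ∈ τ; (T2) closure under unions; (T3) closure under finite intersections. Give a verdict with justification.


τ is NOT a topology on X.

Axiom (T1): ∅ ∈ τ? Yes; X ∈ τ? Yes.
Axiom (T2/T3): check pairwise unions and intersections of members of τ.
Counterexample for (T2): {74, 75} ∪ {73, 74, 76} = {73, 74, 75, 76} ∉ τ. Therefore τ is NOT a topology.


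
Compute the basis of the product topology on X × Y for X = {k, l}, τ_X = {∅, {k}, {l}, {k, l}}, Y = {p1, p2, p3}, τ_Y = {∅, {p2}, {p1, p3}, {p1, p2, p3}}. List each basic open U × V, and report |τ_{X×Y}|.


Basis B = {∅ × ∅, {k} × {p2}, {l} × {p2}, {k} × {p1, p3}, {k, l} × {p2}, {l} × {p1, p3}, {k} × {p1, p2, p3}, {l} × {p1, p2, p3}, {k, l} × {p1, p3}, {k, l} × {p1, p2, p3}}; |τ_{X×Y}| = 16.

Enumerate products U × V with U ∈ τ_X, V ∈ τ_Y (deduplicated):
  ∅ × ∅ = {} (∅)
  {k} × {p2} = {(k,p2)}
  {l} × {p2} = {(l,p2)}
  {k} × {p1, p3} = {(k,p1), (k,p3)}
  {k, l} × {p2} = {(k,p2), (l,p2)}
  {l} × {p1, p3} = {(l,p1), (l,p3)}
  {k} × {p1, p2, p3} = {(k,p1), (k,p2), (k,p3)}
  {l} × {p1, p2, p3} = {(l,p1), (l,p2), (l,p3)}
  {k, l} × {p1, p3} = {(k,p1), (k,p3), (l,p1), (l,p3)}
  {k, l} × {p1, p2, p3} = {(k,p1), (k,p2), (k,p3), (l,p1), (l,p2), (l,p3)}
These 10 distinct sets form the basis B.
Close under arbitrary unions to get τ_{X×Y}; counting gives |τ_{X×Y}| = 16.


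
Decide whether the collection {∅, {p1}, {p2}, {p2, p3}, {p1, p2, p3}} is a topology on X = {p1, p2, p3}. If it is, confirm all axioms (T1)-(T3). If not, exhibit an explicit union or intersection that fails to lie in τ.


τ is NOT a topology on X.

Axiom (T1): ∅ ∈ τ? Yes; X ∈ τ? Yes.
Axiom (T2/T3): check pairwise unions and intersections of members of τ.
Counterexample for (T2): {p1} ∪ {p2} = {p1, p2} ∉ τ. Therefore τ is NOT a topology.


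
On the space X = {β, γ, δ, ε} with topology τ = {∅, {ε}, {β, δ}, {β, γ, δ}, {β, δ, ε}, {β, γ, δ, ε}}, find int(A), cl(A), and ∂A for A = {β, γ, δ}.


int(A) = {β, γ, δ}, cl(A) = {β, γ, δ}, ∂A = ∅.

Closed sets in (X, τ) are complements of opens:
  closed(X, τ) = {∅, {γ}, {ε}, {γ, ε}, {β, γ, δ}, {β, γ, δ, ε}}.
int(A) = ⋃ {U ∈ τ : U ⊆ A}. Opens contained in A: ∅, {β, δ}, {β, γ, δ}.
Taking the union of these: int(A) = {β, γ, δ}.
cl(A) = ⋂ {C closed : A ⊆ C}. Closed sets containing A: {β, γ, δ}, {β, γ, δ, ε}.
Intersecting these: cl(A) = {β, γ, δ}.
∂A = cl(A) ∖ int(A) = {β, γ, δ} ∖ {β, γ, δ} = ∅.


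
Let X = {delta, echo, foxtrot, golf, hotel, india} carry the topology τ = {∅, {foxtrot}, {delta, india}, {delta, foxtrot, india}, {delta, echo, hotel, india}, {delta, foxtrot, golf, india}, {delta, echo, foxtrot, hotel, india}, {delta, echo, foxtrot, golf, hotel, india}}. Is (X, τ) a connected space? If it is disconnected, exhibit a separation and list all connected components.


(X, τ) is connected.

Find clopen sets (U ∈ τ with X ∖ U ∈ τ):
  U = ∅, X ∖ U = {delta, echo, foxtrot, golf, hotel, india} — both open, so U is clopen.
  U = {delta, echo, foxtrot, golf, hotel, india}, X ∖ U = ∅ — both open, so U is clopen.
Only trivial clopens (∅ and X) exist, so (X, τ) is connected.
Compute connected components by grouping points that agree on all clopens:
  component: {delta, echo, foxtrot, golf, hotel, india}


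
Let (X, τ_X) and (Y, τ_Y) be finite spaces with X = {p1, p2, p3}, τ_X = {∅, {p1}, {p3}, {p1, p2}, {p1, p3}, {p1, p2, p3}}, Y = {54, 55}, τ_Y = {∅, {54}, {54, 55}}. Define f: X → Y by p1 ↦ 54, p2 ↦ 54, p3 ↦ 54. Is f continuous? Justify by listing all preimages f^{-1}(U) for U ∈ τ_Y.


f IS continuous.

Compute f^{-1}(U) for each U ∈ τ_Y:
  U = ∅: f^{-1}(U) = ∅ ∈ τ_X ✓.
  U = {54}: f^{-1}(U) = {p1, p2, p3} ∈ τ_X ✓.
  U = {54, 55}: f^{-1}(U) = {p1, p2, p3} ∈ τ_X ✓.
Every preimage lies in τ_X, so f IS continuous.


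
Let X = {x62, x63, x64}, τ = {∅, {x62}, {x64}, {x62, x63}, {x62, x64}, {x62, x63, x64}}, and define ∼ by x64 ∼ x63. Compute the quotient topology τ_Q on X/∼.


X/∼ = {[x62], [x63=x64]}; |τ_Q| = 3.

Equivalence classes: [x62], [x63=x64].
Quotient map π: X → X/∼ sends x62 ↦ [x62], x63 ↦ [x63=x64], x64 ↦ [x63=x64].
For each subset V ⊆ X/∼, compute π^{-1}(V) ⊆ X and check whether π^{-1}(V) ∈ τ. V is open in τ_Q iff π^{-1}(V) ∈ τ.
  V = {}: π^{-1}(V) = ∅ ∈ τ ✓.
  V = {[x62]}: π^{-1}(V) = {x62} ∈ τ ✓.
  V = {[x63=x64]}: π^{-1}(V) = {x63, x64} ∉ τ ✗.
  V = {[x62], [x63=x64]}: π^{-1}(V) = {x62, x63, x64} ∈ τ ✓.
Open sets in the quotient: τ_Q = {{}, {[x62]}, {[x62], [x63=x64]}} (3 elements).


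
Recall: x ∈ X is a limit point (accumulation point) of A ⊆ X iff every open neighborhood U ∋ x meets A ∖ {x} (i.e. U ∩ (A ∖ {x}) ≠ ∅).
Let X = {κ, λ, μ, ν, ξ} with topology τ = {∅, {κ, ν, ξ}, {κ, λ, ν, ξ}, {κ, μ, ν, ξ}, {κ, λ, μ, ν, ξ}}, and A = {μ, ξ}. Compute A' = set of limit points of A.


A' = {κ, λ, μ, ν}

For each x ∈ X, list the open sets U ∈ τ with x ∈ U, then check whether U ∩ (A ∖ {x}) ≠ ∅ for every such U.
  x = κ: opens ∋ x are {κ, ν, ξ}, {κ, λ, ν, ξ}, {κ, μ, ν, ξ}, {κ, λ, μ, ν, ξ}; each meets A ∖ {κ}, so x IS a limit point.
  x = λ: opens ∋ x are {κ, λ, ν, ξ}, {κ, λ, μ, ν, ξ}; each meets A ∖ {λ}, so x IS a limit point.
  x = μ: opens ∋ x are {κ, μ, ν, ξ}, {κ, λ, μ, ν, ξ}; each meets A ∖ {μ}, so x IS a limit point.
  x = ν: opens ∋ x are {κ, ν, ξ}, {κ, λ, ν, ξ}, {κ, μ, ν, ξ}, {κ, λ, μ, ν, ξ}; each meets A ∖ {ν}, so x IS a limit point.
  x = ξ: open {κ, ν, ξ} ∋ x has {κ, ν, ξ} ∩ (A ∖ {ξ}) = ∅, so x is NOT a limit point.
Collecting: A' = {κ, λ, μ, ν}.


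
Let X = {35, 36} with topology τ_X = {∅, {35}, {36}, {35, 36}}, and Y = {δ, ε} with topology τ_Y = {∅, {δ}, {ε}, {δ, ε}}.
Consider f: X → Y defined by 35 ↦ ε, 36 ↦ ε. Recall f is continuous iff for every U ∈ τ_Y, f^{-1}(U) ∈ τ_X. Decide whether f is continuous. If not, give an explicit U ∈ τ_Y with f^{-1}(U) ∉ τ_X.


f IS continuous.

Compute f^{-1}(U) for each U ∈ τ_Y:
  U = ∅: f^{-1}(U) = ∅ ∈ τ_X ✓.
  U = {δ}: f^{-1}(U) = ∅ ∈ τ_X ✓.
  U = {ε}: f^{-1}(U) = {35, 36} ∈ τ_X ✓.
  U = {δ, ε}: f^{-1}(U) = {35, 36} ∈ τ_X ✓.
Every preimage lies in τ_X, so f IS continuous.


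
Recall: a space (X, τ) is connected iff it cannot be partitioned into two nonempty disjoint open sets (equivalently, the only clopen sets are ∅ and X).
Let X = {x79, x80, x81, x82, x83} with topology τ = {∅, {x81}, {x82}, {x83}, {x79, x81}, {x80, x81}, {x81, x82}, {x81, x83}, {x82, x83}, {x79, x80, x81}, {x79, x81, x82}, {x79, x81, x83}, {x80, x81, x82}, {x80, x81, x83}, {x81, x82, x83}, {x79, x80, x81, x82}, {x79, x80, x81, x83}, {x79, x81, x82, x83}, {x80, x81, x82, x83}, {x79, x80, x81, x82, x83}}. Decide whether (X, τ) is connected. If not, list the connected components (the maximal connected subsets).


(X, τ) is disconnected; components = [{x82}, {x83}, {x79, x80, x81}].

Find clopen sets (U ∈ τ with X ∖ U ∈ τ):
  U = ∅, X ∖ U = {x79, x80, x81, x82, x83} — both open, so U is clopen.
  U = {x82}, X ∖ U = {x79, x80, x81, x83} — both open, so U is clopen.
  U = {x83}, X ∖ U = {x79, x80, x81, x82} — both open, so U is clopen.
  U = {x82, x83}, X ∖ U = {x79, x80, x81} — both open, so U is clopen.
  U = {x79, x80, x81}, X ∖ U = {x82, x83} — both open, so U is clopen.
  U = {x79, x80, x81, x82}, X ∖ U = {x83} — both open, so U is clopen.
  U = {x79, x80, x81, x83}, X ∖ U = {x82} — both open, so U is clopen.
  U = {x79, x80, x81, x82, x83}, X ∖ U = ∅ — both open, so U is clopen.
Nontrivial clopen(s) exist: e.g. {x79, x80, x81, x83}. So (X, τ) is disconnected.
Compute connected components by grouping points that agree on all clopens:
  component: {x82}
  component: {x83}
  component: {x79, x80, x81}


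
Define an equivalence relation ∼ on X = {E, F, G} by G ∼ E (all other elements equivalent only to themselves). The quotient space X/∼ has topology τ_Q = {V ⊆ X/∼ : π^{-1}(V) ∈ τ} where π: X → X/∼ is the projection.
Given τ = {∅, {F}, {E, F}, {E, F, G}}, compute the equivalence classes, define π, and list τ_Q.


X/∼ = {[E=G], [F]}; |τ_Q| = 3.

Equivalence classes: [E=G], [F].
Quotient map π: X → X/∼ sends E ↦ [E=G], F ↦ [F], G ↦ [E=G].
For each subset V ⊆ X/∼, compute π^{-1}(V) ⊆ X and check whether π^{-1}(V) ∈ τ. V is open in τ_Q iff π^{-1}(V) ∈ τ.
  V = {}: π^{-1}(V) = ∅ ∈ τ ✓.
  V = {[E=G]}: π^{-1}(V) = {E, G} ∉ τ ✗.
  V = {[F]}: π^{-1}(V) = {F} ∈ τ ✓.
  V = {[E=G], [F]}: π^{-1}(V) = {E, F, G} ∈ τ ✓.
Open sets in the quotient: τ_Q = {{}, {[F]}, {[E=G], [F]}} (3 elements).


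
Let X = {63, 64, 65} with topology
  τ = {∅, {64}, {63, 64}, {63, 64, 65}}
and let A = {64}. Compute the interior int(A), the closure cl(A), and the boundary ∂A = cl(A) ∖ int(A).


int(A) = {64}, cl(A) = {63, 64, 65}, ∂A = {63, 65}.

Closed sets in (X, τ) are complements of opens:
  closed(X, τ) = {∅, {65}, {63, 65}, {63, 64, 65}}.
int(A) = ⋃ {U ∈ τ : U ⊆ A}. Opens contained in A: ∅, {64}.
Taking the union of these: int(A) = {64}.
cl(A) = ⋂ {C closed : A ⊆ C}. Closed sets containing A: {63, 64, 65}.
Intersecting these: cl(A) = {63, 64, 65}.
∂A = cl(A) ∖ int(A) = {63, 64, 65} ∖ {64} = {63, 65}.
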